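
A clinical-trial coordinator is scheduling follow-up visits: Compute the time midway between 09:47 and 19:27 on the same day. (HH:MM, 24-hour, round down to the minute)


Start time: 09:47 = 587 minutes from midnight
End time: 19:27 = 1167 minutes from midnight
Sum: 587 + 1167 = 1754
Midpoint: 1754 / 2 = 877 minutes
Convert: 877 / 60 = 14 hours, 37 minutes
Result: 14:37

14:37


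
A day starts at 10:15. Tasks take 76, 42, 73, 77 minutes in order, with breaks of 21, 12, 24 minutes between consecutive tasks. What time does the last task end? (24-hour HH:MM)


Start: 10:15 = 615 min from midnight
  after task 1 (76 min): 11:31
  after break (21 min): 11:52
  after task 2 (42 min): 12:34
  after break (12 min): 12:46
  after task 3 (73 min): 13:59
  after break (24 min): 14:23
  after task 4 (77 min): 15:40
Total elapsed: 325 minutes
End time: 15:40

15:40


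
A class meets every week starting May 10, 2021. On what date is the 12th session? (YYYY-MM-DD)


First occurrence: 2021-05-10 (occurrence 1)
Each occurrence is 7 days after the previous.
Occurrence 12 is 11 weeks after the first.
11 weeks = 77 days
2021-05-10 + 77 days = 2021-07-26

2021-07-26


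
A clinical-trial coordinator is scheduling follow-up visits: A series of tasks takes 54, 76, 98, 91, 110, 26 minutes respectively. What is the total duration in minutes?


Durations: 54, 76, 98, 91, 110, 26
Running sum: 54
+ 76 = 130
+ 98 = 228
+ 91 = 319
+ 110 = 429
+ 26 = 455
Total duration: 455 minutes
That is 7 hours and 35 minutes

455


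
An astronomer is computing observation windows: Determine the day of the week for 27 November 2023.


Date: 2023-11-27
January 1, 2023 is a Sunday
Day of year: 331
Offset from Jan 1: 330 days
330 mod 7 = 1
Result: Monday

Monday


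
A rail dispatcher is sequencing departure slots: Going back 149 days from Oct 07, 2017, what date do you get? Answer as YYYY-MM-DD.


Start: 2017-10-07
Subtracting 149 days
Days already passed in October: 7
After going back through October: 142 more days to subtract
September 2017: 30 days, 112 remaining
August 2017: 31 days, 81 remaining
July 2017: 31 days, 50 remaining
June 2017: 30 days, 20 remaining
Result: 2017-05-11

2017-05-11


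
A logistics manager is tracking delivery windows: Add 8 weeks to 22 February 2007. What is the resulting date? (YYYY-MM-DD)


Start: 2007-02-22
Weeks to add: 8
Convert to days: 8 x 7 = 56 days
Add 56 days to 2007-02-22
Result: 2007-04-19

2007-04-19


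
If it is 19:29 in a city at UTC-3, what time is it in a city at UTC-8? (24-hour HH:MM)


Local time: 19:29 at UTC-3 (offset -3h)
Target zone: UTC-8 (offset -8h)
Difference: -8 - (-3) = -5 hours
Calculation: 19 + (-5) = 14
Result: 14:29

14:29


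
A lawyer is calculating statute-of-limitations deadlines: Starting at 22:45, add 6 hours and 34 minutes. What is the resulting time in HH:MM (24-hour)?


Start time: 22:45
Adding: 6 hours 34 minutes
Minutes: 45 + 34 = 79
Minute overflow: 79 >= 60, so carry 1 hour, minutes = 19
Hours: 22 + 6 + 1 = 29
Hour wraparound: 29 mod 24 = 5
Result: 05:19

05:19


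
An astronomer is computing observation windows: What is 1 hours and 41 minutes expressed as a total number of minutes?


Hours: 1
Minutes: 41
Convert hours to minutes: 1 x 60 = 60
Add remaining minutes: 60 + 41 = 101

101


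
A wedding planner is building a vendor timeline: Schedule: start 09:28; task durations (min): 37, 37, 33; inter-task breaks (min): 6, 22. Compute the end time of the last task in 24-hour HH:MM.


Start: 09:28 = 568 min from midnight
  after task 1 (37 min): 10:05
  after break (6 min): 10:11
  after task 2 (37 min): 10:48
  after break (22 min): 11:10
  after task 3 (33 min): 11:43
Total elapsed: 135 minutes
End time: 11:43

11:43


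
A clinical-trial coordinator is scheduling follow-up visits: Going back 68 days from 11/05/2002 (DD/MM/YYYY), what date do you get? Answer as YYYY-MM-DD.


Start: 2002-05-11
Subtracting 68 days
Days already passed in May: 11
After going back through May: 57 more days to subtract
April 2002: 30 days, 27 remaining
March 2002 has 31 days, need 27
Result: 2002-03-04

2002-03-04


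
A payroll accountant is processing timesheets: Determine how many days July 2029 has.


Month: July
Year: 2029
July is a 31-day month
Total: 31 days

31


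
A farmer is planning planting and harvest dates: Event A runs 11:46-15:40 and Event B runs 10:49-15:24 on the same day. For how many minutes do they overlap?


Interval A: [706, 940] minutes from midnight
Interval B: [649, 924] minutes from midnight
Overlap start = max(706, 649) = 706
Overlap end = min(940, 924) = 924
Overlap = 924 - 706 = 218 minutes

218


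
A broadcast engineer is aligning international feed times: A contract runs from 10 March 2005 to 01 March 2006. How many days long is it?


Start date: 2005-03-10
End date: 2006-03-01
Mar 2005: +22 days
Apr 2005: +30 days
May 2005: +31 days
... (9 more months)
Total: 356 days

356


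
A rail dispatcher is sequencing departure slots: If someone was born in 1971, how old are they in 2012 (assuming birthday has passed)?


Birth year: 1971
Current year: 2012
Age = current year - birth year
Age = 2012 - 1971 = 41

41


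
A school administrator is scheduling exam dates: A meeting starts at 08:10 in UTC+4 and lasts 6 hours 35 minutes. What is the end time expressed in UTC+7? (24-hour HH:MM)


Start: 08:10 in UTC+4
Step 1 - add duration:
  minutes: 10 + 35 = 45
  hours: 8 + 6 + 0 = 14
  end in UTC+4: 14:45
Step 2 - convert UTC+4 -> UTC+7:
  offset difference: 7 - (4) = 3 hours
  14 + (3) = 17 -> mod 24 = 17
Result: 17:45 in UTC+7

17:45


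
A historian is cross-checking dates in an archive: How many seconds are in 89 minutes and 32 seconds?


Minutes: 89
Extra seconds: 32
Seconds per minute: 60
Minutes to seconds: 89 x 60 = 5340
Total: 5340 + 32 = 5372

5372


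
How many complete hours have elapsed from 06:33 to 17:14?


Start: 06:33
End: 17:14
Hour difference: 17 - 6 = 11 hours
Minute difference: 14 - 33 = -19 minutes
Total minutes: 641
Complete hours: 641 / 60 = 10 (remainder 41)

10


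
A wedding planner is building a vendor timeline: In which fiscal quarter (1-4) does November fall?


Month: November (month 11)
Q1: January-March (months 1-3)
Q2: April-June (months 4-6)
Q3: July-September (months 7-9)
Q4: October-December (months 10-12)
Month 11 falls in Q4

4


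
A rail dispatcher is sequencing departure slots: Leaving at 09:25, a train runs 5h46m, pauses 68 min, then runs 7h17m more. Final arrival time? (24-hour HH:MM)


Depart: 09:25
Leg 1: +346 min -> 15:11
Layover: +68 min -> 16:19
Leg 2: +437 min -> 23:36
Total travel: 851 minutes = 14h 11m
Arrival: 23:36

23:36


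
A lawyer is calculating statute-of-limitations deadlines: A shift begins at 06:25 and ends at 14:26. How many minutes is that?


Start time: 06:25 = 385 minutes from midnight
End time: 14:26 = 866 minutes from midnight
Difference: 866 - 385 = 481 minutes
That is 8 hours and 1 minutes

481


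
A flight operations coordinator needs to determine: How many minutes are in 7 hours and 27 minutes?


Hours: 7
Extra minutes: 27
Minutes per hour: 60
Hours to minutes: 7 x 60 = 420
Total: 420 + 27 = 447

447


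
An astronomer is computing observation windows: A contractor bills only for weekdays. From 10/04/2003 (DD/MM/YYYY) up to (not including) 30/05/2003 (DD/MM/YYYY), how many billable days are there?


Start: 2003-04-10 (Thursday)
End (exclusive): 2003-05-30 (Friday)
Total calendar days: 50
Full weeks: 50 // 7 = 7 -> 35 weekdays
Remaining 1 days starting on Thursday:
  Thu(w) -> 1 weekdays
Total business days: 35 + 1 = 36

36


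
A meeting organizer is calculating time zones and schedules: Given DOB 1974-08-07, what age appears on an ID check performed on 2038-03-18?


Birth: 1974-08-07
Reference: 2038-03-18
Year difference: 2038 - 1974 = 64
Has birthday (08-07) occurred by 03-18? No
Birthday not yet reached this year -> subtract 1
Age in full years: 63

63


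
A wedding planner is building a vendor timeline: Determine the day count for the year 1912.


Year: 1912
Check leap year rules:
Divisible by 4? Yes
Divisible by 100? No
1912 is a leap year
Days: 366

366


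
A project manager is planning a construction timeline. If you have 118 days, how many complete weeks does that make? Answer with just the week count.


Total days: 118
Days per week: 7
Division: 118 / 7 = 16 remainder 6
Complete weeks: 16
Remaining days: 6

16


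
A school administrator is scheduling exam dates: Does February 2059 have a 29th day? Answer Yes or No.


Year: 2059
Divisible by 4? 2059 / 4 = 514.75 -> No
Not divisible by 4, so NOT a leap year

No


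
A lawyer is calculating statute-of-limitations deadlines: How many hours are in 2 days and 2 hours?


Days: 2
Extra hours: 2
Hours per day: 24
Days to hours: 2 x 24 = 48
Total: 48 + 2 = 50

50


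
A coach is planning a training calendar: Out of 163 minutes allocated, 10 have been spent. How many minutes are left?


Total budget: 163 minutes
Time used: 10 minutes
Remaining: 163 - 10 = 153 minutes
Percent used: 6.1%
Percent remaining: 93.9%

153


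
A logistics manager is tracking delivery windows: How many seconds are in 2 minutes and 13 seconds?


Minutes: 2
Seconds: 13
Convert minutes to seconds: 2 x 60 = 120
Add remaining seconds: 120 + 13 = 133

133


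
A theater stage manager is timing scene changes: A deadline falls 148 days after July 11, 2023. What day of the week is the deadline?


Start: 2023-07-11 (Tuesday)
Step 1 - find target date: add 148 days
  2023-07-11 + 148 days = 2023-12-06
Step 2 - day of week:
  148 mod 7 = 1
  Tuesday + 1 days -> Wednesday
Result: Wednesday (2023-12-06)

Wednesday


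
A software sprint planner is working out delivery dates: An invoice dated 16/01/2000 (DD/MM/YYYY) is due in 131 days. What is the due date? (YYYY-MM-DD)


Start: 2000-01-16
Adding 131 days
Days remaining in January: 15
After January: 116 days still to add
February 2000: 29 days, 87 remaining
March 2000: 31 days, 56 remaining
April 2000: 30 days, 26 remaining
May 2000 has 31 days, need 26
Result: 2000-05-26

2000-05-26


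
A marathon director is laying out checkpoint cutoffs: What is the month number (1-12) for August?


Calendar month order:
7. July
8. August <--
9. September
August is month number 8

8


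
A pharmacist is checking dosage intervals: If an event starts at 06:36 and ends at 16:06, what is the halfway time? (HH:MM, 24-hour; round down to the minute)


Start time: 06:36 = 396 minutes from midnight
End time: 16:06 = 966 minutes from midnight
Sum: 396 + 966 = 1362
Midpoint: 1362 / 2 = 681 minutes
Convert: 681 / 60 = 11 hours, 21 minutes
Result: 11:21

11:21


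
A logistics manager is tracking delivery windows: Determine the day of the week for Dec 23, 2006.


Date: 2006-12-23
January 1, 2006 is a Sunday
Day of year: 357
Offset from Jan 1: 356 days
356 mod 7 = 6
Result: Saturday

Saturday


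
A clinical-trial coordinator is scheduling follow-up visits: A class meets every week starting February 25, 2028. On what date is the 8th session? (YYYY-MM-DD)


First occurrence: 2028-02-25 (occurrence 1)
Each occurrence is 7 days after the previous.
Occurrence 8 is 7 weeks after the first.
7 weeks = 49 days
2028-02-25 + 49 days = 2028-04-14

2028-04-14


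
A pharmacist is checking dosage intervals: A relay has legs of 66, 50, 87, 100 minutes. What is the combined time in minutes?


Durations: 66, 50, 87, 100
Running sum: 66
+ 50 = 116
+ 87 = 203
+ 100 = 303
Total duration: 303 minutes
That is 5 hours and 3 minutes

303


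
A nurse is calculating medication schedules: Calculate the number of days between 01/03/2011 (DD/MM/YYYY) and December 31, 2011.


Start: March 01, 2011
End: December 31, 2011
Days left in March: 30
April: 30
May: 31
June: 30
July: 31
... plus remaining months
Sum of remaining months: 275
Total: 30 + 275 = 305

305


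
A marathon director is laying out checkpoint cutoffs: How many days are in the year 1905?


Year: 1905
Check leap year rules:
Divisible by 4? No
1905 is not a leap year
Days: 365

365


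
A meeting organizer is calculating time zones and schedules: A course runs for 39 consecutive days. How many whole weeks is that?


Total days: 39
Days per week: 7
Division: 39 / 7 = 5 remainder 4
Complete weeks: 5
Remaining days: 4

5


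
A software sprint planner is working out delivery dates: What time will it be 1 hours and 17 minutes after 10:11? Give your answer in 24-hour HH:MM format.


Start time: 10:11
Adding: 1 hours 17 minutes
Minutes: 11 + 17 = 28
Hours: 10 + 1 + 0 = 11
Result: 11:28

11:28


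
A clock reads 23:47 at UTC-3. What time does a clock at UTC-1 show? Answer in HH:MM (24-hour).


Local time: 23:47 at UTC-3 (offset -3h)
Target zone: UTC-1 (offset -1h)
Difference: -1 - (-3) = 2 hours
Calculation: 23 + (2) = 25
Wraparound: (25) mod 24 = 1
Result: 01:47

01:47


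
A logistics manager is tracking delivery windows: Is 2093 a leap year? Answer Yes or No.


Year: 2093
Divisible by 4? 2093 / 4 = 523.25 -> No
Not divisible by 4, so NOT a leap year

No


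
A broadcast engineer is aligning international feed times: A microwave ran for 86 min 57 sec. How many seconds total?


Minutes: 86
Extra seconds: 57
Seconds per minute: 60
Minutes to seconds: 86 x 60 = 5160
Total: 5160 + 57 = 5217

5217


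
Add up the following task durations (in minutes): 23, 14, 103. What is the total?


Durations: 23, 14, 103
Running sum: 23
+ 14 = 37
+ 103 = 140
Total duration: 140 minutes
That is 2 hours and 20 minutes

140


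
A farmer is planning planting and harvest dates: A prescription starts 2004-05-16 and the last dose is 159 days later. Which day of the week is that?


Start: 2004-05-16 (Sunday)
Step 1 - find target date: add 159 days
  2004-05-16 + 159 days = 2004-10-22
Step 2 - day of week:
  159 mod 7 = 5
  Sunday + 5 days -> Friday
Result: Friday (2004-10-22)

Friday


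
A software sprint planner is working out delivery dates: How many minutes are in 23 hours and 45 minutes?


Hours: 23
Minutes: 45
Convert hours to minutes: 23 x 60 = 1380
Add remaining minutes: 1380 + 45 = 1425

1425


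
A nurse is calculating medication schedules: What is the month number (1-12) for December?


Calendar month order:
11. November
12. December <--
December is month number 12

12


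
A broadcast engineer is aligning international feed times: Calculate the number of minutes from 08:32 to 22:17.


Start time: 08:32 = 512 minutes from midnight
End time: 22:17 = 1337 minutes from midnight
Difference: 1337 - 512 = 825 minutes
That is 13 hours and 45 minutes

825


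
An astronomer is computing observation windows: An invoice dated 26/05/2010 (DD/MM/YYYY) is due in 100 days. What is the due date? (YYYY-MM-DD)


Start: 2010-05-26
Adding 100 days
Days remaining in May: 5
After May: 95 days still to add
June 2010: 30 days, 65 remaining
July 2010: 31 days, 34 remaining
August 2010: 31 days, 3 remaining
September 2010 has 30 days, need 3
Result: 2010-09-03

2010-09-03


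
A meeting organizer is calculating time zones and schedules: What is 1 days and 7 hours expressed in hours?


Days: 1
Extra hours: 7
Hours per day: 24
Days to hours: 1 x 24 = 24
Total: 24 + 7 = 31

31


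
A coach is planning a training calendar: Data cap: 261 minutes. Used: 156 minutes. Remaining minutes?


Total budget: 261 minutes
Time used: 156 minutes
Remaining: 261 - 156 = 105 minutes
Percent used: 59.8%
Percent remaining: 40.2%

105


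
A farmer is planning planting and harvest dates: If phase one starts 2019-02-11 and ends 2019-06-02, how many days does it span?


Start date: 2019-02-11
End date: 2019-06-02
Feb 2019: +18 days
Mar 2019: +31 days
Apr 2019: +30 days
May 2019: +31 days
Jun 2019: +1 days
Total: 111 days

111


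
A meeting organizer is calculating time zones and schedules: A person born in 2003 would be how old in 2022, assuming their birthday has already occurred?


Birth year: 2003
Current year: 2022
Age = current year - birth year
Age = 2022 - 2003 = 19

19


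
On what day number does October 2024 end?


Month: October
Year: 2024
October is a 31-day month
Total: 31 days

31


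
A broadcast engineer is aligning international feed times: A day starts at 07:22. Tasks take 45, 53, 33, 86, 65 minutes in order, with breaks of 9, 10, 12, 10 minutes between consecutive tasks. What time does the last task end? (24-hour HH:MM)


Start: 07:22 = 442 min from midnight
  after task 1 (45 min): 08:07
  after break (9 min): 08:16
  after task 2 (53 min): 09:09
  after break (10 min): 09:19
  after task 3 (33 min): 09:52
  after break (12 min): 10:04
  after task 4 (86 min): 11:30
  after break (10 min): 11:40
  after task 5 (65 min): 12:45
Total elapsed: 323 minutes
End time: 12:45

12:45


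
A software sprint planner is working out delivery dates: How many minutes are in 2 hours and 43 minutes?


Hours: 2
Extra minutes: 43
Minutes per hour: 60
Hours to minutes: 2 x 60 = 120
Total: 120 + 43 = 163

163


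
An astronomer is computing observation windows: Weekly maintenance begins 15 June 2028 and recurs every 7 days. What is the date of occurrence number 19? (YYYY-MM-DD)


First occurrence: 2028-06-15 (occurrence 1)
Each occurrence is 7 days after the previous.
Occurrence 19 is 18 weeks after the first.
18 weeks = 126 days
2028-06-15 + 126 days = 2028-10-19

2028-10-19


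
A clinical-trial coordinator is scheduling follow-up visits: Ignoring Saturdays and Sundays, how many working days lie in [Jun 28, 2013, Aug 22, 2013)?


Start: 2013-06-28 (Friday)
End (exclusive): 2013-08-22 (Thursday)
Total calendar days: 55
Full weeks: 55 // 7 = 7 -> 35 weekdays
Remaining 6 days starting on Friday:
  Fri(w), Sat(-), Sun(-), Mon(w), Tue(w), Wed(w) -> 4 weekdays
Total business days: 35 + 4 = 39

39


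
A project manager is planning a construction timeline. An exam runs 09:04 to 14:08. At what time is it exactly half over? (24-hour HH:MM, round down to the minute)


Start time: 09:04 = 544 minutes from midnight
End time: 14:08 = 848 minutes from midnight
Sum: 544 + 848 = 1392
Midpoint: 1392 / 2 = 696 minutes
Convert: 696 / 60 = 11 hours, 36 minutes
Result: 11:36

11:36


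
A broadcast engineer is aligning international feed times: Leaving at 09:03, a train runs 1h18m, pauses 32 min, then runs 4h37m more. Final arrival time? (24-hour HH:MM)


Depart: 09:03
Leg 1: +78 min -> 10:21
Layover: +32 min -> 10:53
Leg 2: +277 min -> 15:30
Total travel: 387 minutes = 6h 27m
Arrival: 15:30

15:30


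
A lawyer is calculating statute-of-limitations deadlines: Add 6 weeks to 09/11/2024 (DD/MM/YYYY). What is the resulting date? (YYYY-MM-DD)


Start: 2024-11-09
Weeks to add: 6
Convert to days: 6 x 7 = 42 days
Add 42 days to 2024-11-09
Result: 2024-12-21

2024-12-21


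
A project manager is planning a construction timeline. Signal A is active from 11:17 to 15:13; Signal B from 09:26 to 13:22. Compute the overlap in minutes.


Interval A: [677, 913] minutes from midnight
Interval B: [566, 802] minutes from midnight
Overlap start = max(677, 566) = 677
Overlap end = min(913, 802) = 802
Overlap = 802 - 677 = 125 minutes

125


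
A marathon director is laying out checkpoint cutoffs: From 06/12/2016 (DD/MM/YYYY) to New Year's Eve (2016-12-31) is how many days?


Start: December 06, 2016
End: December 31, 2016
Days left in December: 25
Total: 25 days

25


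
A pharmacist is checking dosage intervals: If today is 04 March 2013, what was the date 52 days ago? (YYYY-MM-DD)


Start: 2013-03-04
Subtracting 52 days
Days already passed in March: 4
After going back through March: 48 more days to subtract
February 2013: 28 days, 20 remaining
January 2013 has 31 days, need 20
Result: 2013-01-11

2013-01-11


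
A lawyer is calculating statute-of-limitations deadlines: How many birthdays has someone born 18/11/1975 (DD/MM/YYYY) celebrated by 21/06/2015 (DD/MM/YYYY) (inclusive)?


Birth: 1975-11-18
Reference: 2015-06-21
Year difference: 2015 - 1975 = 40
Has birthday (11-18) occurred by 06-21? No
Birthday not yet reached this year -> subtract 1
Age in full years: 39

39


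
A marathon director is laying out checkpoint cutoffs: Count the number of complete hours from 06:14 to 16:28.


Start: 06:14
End: 16:28
Hour difference: 16 - 6 = 10 hours
Minute difference: 28 - 14 = 14 minutes
Total minutes: 614
Complete hours: 614 / 60 = 10 (remainder 14)

10


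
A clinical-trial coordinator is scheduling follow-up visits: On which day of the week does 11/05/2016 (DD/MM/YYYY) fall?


Date: 2016-05-11
January 1, 2016 is a Friday
Day of year: 132
Offset from Jan 1: 131 days
131 mod 7 = 5
Result: Wednesday

Wednesday


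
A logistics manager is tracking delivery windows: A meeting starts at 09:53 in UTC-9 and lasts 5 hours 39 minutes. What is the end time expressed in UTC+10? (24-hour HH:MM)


Start: 09:53 in UTC-9
Step 1 - add duration:
  minutes: 53 + 39 = 92 (carry 1h)
  hours: 9 + 5 + 1 = 15
  end in UTC-9: 15:32
Step 2 - convert UTC-9 -> UTC+10:
  offset difference: 10 - (-9) = 19 hours
  15 + (19) = 34 -> mod 24 = 10
Result: 10:32 in UTC+10

10:32


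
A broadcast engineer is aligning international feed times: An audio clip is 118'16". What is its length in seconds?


Minutes: 118
Seconds: 16
Convert minutes to seconds: 118 x 60 = 7080
Add remaining seconds: 7080 + 16 = 7096

7096


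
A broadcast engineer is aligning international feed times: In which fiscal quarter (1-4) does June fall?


Month: June (month 6)
Q1: January-March (months 1-3)
Q2: April-June (months 4-6)
Q3: July-September (months 7-9)
Q4: October-December (months 10-12)
Month 6 falls in Q2

2


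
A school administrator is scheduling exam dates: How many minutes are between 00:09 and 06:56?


Start time: 00:09 = 9 minutes from midnight
End time: 06:56 = 416 minutes from midnight
Difference: 416 - 9 = 407 minutes
That is 6 hours and 47 minutes

407


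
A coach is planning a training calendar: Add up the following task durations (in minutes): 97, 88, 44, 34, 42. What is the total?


Durations: 97, 88, 44, 34, 42
Running sum: 97
+ 88 = 185
+ 44 = 229
+ 34 = 263
+ 42 = 305
Total duration: 305 minutes
That is 5 hours and 5 minutes

305


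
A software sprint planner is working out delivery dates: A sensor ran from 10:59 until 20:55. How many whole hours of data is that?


Start: 10:59
End: 20:55
Hour difference: 20 - 10 = 10 hours
Minute difference: 55 - 59 = -4 minutes
Total minutes: 596
Complete hours: 596 / 60 = 9 (remainder 56)

9


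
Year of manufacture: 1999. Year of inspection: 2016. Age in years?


Birth year: 1999
Current year: 2016
Age = current year - birth year
Age = 2016 - 1999 = 17

17


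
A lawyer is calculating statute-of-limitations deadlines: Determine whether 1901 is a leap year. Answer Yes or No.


Year: 1901
Divisible by 4? 1901 / 4 = 475.25 -> No
Not divisible by 4, so NOT a leap year

No


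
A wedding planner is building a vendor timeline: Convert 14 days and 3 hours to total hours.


Days: 14
Extra hours: 3
Hours per day: 24
Days to hours: 14 x 24 = 336
Total: 336 + 3 = 339

339


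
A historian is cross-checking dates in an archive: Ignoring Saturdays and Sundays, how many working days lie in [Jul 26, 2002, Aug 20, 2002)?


Start: 2002-07-26 (Friday)
End (exclusive): 2002-08-20 (Tuesday)
Total calendar days: 25
Full weeks: 25 // 7 = 3 -> 15 weekdays
Remaining 4 days starting on Friday:
  Fri(w), Sat(-), Sun(-), Mon(w) -> 2 weekdays
Total business days: 15 + 2 = 17

17


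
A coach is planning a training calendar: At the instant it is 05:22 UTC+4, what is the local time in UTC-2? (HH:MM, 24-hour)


Local time: 05:22 at UTC+4 (offset 4h)
Target zone: UTC-2 (offset -2h)
Difference: -2 - (4) = -6 hours
Calculation: 5 + (-6) = -1
Wraparound: (-1) mod 24 = 23
Result: 23:22

23:22


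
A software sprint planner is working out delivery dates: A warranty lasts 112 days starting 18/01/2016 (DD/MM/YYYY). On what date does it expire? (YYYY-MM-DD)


Start: 2016-01-18
Adding 112 days
Days remaining in January: 13
After January: 99 days still to add
February 2016: 29 days, 70 remaining
March 2016: 31 days, 39 remaining
April 2016: 30 days, 9 remaining
May 2016 has 31 days, need 9
Result: 2016-05-09

2016-05-09


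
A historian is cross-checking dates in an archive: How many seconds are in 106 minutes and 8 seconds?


Minutes: 106
Seconds: 8
Convert minutes to seconds: 106 x 60 = 6360
Add remaining seconds: 6360 + 8 = 6368

6368


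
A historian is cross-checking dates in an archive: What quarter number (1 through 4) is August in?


Month: August (month 8)
Q1: January-March (months 1-3)
Q2: April-June (months 4-6)
Q3: July-September (months 7-9)
Q4: October-December (months 10-12)
Month 8 falls in Q3

3


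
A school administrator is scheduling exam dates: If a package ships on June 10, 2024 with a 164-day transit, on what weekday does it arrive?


Start: 2024-06-10 (Monday)
Step 1 - find target date: add 164 days
  2024-06-10 + 164 days = 2024-11-21
Step 2 - day of week:
  164 mod 7 = 3
  Monday + 3 days -> Thursday
Result: Thursday (2024-11-21)

Thursday


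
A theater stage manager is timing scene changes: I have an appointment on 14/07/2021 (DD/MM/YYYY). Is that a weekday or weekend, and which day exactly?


Date: 2021-07-14
January 1, 2021 is a Friday
Day of year: 195
Offset from Jan 1: 194 days
194 mod 7 = 5
Result: Wednesday

Wednesday


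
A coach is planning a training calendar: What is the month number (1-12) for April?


Calendar month order:
3. March
4. April <--
5. May
April is month number 4

4


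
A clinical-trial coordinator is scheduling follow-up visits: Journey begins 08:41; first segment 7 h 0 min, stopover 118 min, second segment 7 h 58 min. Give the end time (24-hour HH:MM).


Depart: 08:41
Leg 1: +420 min -> 15:41
Layover: +118 min -> 17:39
Leg 2: +478 min -> 01:37
Total travel: 1016 minutes = 16h 56m
Arrival: 01:37

01:37


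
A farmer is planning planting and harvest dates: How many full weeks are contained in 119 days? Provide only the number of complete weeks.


Total days: 119
Days per week: 7
Division: 119 / 7 = 17 remainder 0
Complete weeks: 17
Remaining days: 0

17


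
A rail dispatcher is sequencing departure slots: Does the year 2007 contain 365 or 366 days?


Year: 2007
Check leap year rules:
Divisible by 4? No
2007 is not a leap year
Days: 365

365


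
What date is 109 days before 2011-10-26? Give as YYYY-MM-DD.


Start: 2011-10-26
Subtracting 109 days
Days already passed in October: 26
After going back through October: 83 more days to subtract
September 2011: 30 days, 53 remaining
August 2011: 31 days, 22 remaining
July 2011 has 31 days, need 22
Result: 2011-07-09

2011-07-09


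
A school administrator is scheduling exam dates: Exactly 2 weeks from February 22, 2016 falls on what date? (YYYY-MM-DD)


Start: 2016-02-22
Weeks to add: 2
Convert to days: 2 x 7 = 14 days
Add 14 days to 2016-02-22
Result: 2016-03-07

2016-03-07


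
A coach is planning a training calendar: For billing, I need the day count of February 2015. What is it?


Month: February
Year: 2015
2015 is not a leap year
February has 28 days
Total: 28 days

28


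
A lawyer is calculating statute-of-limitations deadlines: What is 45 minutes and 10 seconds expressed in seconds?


Minutes: 45
Extra seconds: 10
Seconds per minute: 60
Minutes to seconds: 45 x 60 = 2700
Total: 2700 + 10 = 2710

2710


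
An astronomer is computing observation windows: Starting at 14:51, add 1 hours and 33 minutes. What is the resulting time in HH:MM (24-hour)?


Start time: 14:51
Adding: 1 hours 33 minutes
Minutes: 51 + 33 = 84
Minute overflow: 84 >= 60, so carry 1 hour, minutes = 24
Hours: 14 + 1 + 1 = 16
Result: 16:24

16:24


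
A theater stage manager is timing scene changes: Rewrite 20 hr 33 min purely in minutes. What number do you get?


Hours: 20
Extra minutes: 33
Minutes per hour: 60
Hours to minutes: 20 x 60 = 1200
Total: 1200 + 33 = 1233

1233


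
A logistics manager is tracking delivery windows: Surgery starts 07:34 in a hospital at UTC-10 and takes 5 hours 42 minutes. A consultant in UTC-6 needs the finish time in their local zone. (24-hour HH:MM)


Start: 07:34 in UTC-10
Step 1 - add duration:
  minutes: 34 + 42 = 76 (carry 1h)
  hours: 7 + 5 + 1 = 13
  end in UTC-10: 13:16
Step 2 - convert UTC-10 -> UTC-6:
  offset difference: -6 - (-10) = 4 hours
  13 + (4) = 17 -> mod 24 = 17
Result: 17:16 in UTC-6

17:16


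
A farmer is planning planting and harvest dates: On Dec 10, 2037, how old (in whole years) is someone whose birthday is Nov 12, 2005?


Birth: 2005-11-12
Reference: 2037-12-10
Year difference: 2037 - 2005 = 32
Has birthday (11-12) occurred by 12-10? Yes
Age in full years: 32

32


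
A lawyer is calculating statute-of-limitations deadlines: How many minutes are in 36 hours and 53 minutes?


Hours: 36
Minutes: 53
Convert hours to minutes: 36 x 60 = 2160
Add remaining minutes: 2160 + 53 = 2213

2213


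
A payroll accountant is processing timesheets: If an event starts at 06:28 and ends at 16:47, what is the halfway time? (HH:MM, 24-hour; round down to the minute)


Start time: 06:28 = 388 minutes from midnight
End time: 16:47 = 1007 minutes from midnight
Sum: 388 + 1007 = 1395
Midpoint: 1395 / 2 = 697 minutes
Convert: 697 / 60 = 11 hours, 37 minutes
Result: 11:37

11:37


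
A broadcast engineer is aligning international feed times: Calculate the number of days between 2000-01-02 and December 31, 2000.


Start: January 02, 2000
End: December 31, 2000
Days left in January: 29
February: 29
March: 31
April: 30
May: 31
... plus remaining months
Sum of remaining months: 335
Total: 29 + 335 = 364

364


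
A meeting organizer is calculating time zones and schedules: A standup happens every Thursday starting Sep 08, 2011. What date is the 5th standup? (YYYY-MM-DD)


First occurrence: 2011-09-08 (occurrence 1)
Each occurrence is 7 days after the previous.
Occurrence 5 is 4 weeks after the first.
4 weeks = 28 days
2011-09-08 + 28 days = 2011-10-06

2011-10-06


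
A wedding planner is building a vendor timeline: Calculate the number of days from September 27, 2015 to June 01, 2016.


Start date: 2015-09-27
End date: 2016-06-01
Sep 2015: +4 days
Oct 2015: +31 days
Nov 2015: +30 days
... (6 more months)
Total: 248 days

248


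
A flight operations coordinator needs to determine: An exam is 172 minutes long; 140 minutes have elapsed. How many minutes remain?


Total budget: 172 minutes
Time used: 140 minutes
Remaining: 172 - 140 = 32 minutes
Percent used: 81.4%
Percent remaining: 18.6%

32


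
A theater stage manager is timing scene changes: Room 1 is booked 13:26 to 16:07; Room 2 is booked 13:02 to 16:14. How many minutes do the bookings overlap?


Interval A: [806, 967] minutes from midnight
Interval B: [782, 974] minutes from midnight
Overlap start = max(806, 782) = 806
Overlap end = min(967, 974) = 967
Overlap = 967 - 806 = 161 minutes

161


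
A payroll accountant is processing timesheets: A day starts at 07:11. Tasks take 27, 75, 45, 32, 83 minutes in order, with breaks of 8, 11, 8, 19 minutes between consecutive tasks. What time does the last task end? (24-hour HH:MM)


Start: 07:11 = 431 min from midnight
  after task 1 (27 min): 07:38
  after break (8 min): 07:46
  after task 2 (75 min): 09:01
  after break (11 min): 09:12
  after task 3 (45 min): 09:57
  after break (8 min): 10:05
  after task 4 (32 min): 10:37
  after break (19 min): 10:56
  after task 5 (83 min): 12:19
Total elapsed: 308 minutes
End time: 12:19

12:19


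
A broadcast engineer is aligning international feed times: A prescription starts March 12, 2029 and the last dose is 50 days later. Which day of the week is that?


Start: 2029-03-12 (Monday)
Step 1 - find target date: add 50 days
  2029-03-12 + 50 days = 2029-05-01
Step 2 - day of week:
  50 mod 7 = 1
  Monday + 1 days -> Tuesday
Result: Tuesday (2029-05-01)

Tuesday


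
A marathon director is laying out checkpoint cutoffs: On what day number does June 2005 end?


Month: June
Year: 2005
June is a 30-day month
Total: 30 days

30


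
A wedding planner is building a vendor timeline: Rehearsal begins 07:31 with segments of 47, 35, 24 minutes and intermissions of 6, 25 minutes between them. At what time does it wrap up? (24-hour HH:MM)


Start: 07:31 = 451 min from midnight
  after task 1 (47 min): 08:18
  after break (6 min): 08:24
  after task 2 (35 min): 08:59
  after break (25 min): 09:24
  after task 3 (24 min): 09:48
Total elapsed: 137 minutes
End time: 09:48

09:48


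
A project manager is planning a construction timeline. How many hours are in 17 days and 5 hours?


Days: 17
Extra hours: 5
Hours per day: 24
Days to hours: 17 x 24 = 408
Total: 408 + 5 = 413

413


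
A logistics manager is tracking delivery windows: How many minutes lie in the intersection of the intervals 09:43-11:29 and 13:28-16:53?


Interval A: [583, 689] minutes from midnight
Interval B: [808, 1013] minutes from midnight
Overlap start = max(583, 808) = 808
Overlap end = min(689, 1013) = 689
End <= start, so the intervals do not overlap: 0 minutes

0


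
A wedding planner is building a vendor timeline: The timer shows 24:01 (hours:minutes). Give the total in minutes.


Hours: 24
Minutes: 1
Convert hours to minutes: 24 x 60 = 1440
Add remaining minutes: 1440 + 1 = 1441

1441


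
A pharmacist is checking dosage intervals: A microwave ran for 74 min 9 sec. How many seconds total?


Minutes: 74
Extra seconds: 9
Seconds per minute: 60
Minutes to seconds: 74 x 60 = 4440
Total: 4440 + 9 = 4449

4449


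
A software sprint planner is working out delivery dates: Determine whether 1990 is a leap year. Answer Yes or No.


Year: 1990
Divisible by 4? 1990 / 4 = 497.5 -> No
Not divisible by 4, so NOT a leap year

No


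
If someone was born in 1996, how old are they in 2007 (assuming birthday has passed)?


Birth year: 1996
Current year: 2007
Age = current year - birth year
Age = 2007 - 1996 = 11

11


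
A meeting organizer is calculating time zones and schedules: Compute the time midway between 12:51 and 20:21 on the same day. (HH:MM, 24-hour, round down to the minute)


Start time: 12:51 = 771 minutes from midnight
End time: 20:21 = 1221 minutes from midnight
Sum: 771 + 1221 = 1992
Midpoint: 1992 / 2 = 996 minutes
Convert: 996 / 60 = 16 hours, 36 minutes
Result: 16:36

16:36


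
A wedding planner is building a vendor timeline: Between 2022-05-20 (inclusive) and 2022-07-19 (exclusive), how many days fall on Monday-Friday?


Start: 2022-05-20 (Friday)
End (exclusive): 2022-07-19 (Tuesday)
Total calendar days: 60
Full weeks: 60 // 7 = 8 -> 40 weekdays
Remaining 4 days starting on Friday:
  Fri(w), Sat(-), Sun(-), Mon(w) -> 2 weekdays
Total business days: 40 + 2 = 42

42


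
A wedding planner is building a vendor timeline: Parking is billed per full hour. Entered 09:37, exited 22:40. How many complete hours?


Start: 09:37
End: 22:40
Hour difference: 22 - 9 = 13 hours
Minute difference: 40 - 37 = 3 minutes
Total minutes: 783
Complete hours: 783 / 60 = 13 (remainder 3)

13


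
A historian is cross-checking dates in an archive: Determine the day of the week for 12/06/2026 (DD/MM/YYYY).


Date: 2026-06-12
January 1, 2026 is a Thursday
Day of year: 163
Offset from Jan 1: 162 days
162 mod 7 = 1
Result: Friday

Friday


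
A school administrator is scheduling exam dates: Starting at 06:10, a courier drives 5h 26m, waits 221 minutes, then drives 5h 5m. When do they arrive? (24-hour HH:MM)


Depart: 06:10
Leg 1: +326 min -> 11:36
Layover: +221 min -> 15:17
Leg 2: +305 min -> 20:22
Total travel: 852 minutes = 14h 12m
Arrival: 20:22

20:22


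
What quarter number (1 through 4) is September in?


Month: September (month 9)
Q1: January-March (months 1-3)
Q2: April-June (months 4-6)
Q3: July-September (months 7-9)
Q4: October-December (months 10-12)
Month 9 falls in Q3

3


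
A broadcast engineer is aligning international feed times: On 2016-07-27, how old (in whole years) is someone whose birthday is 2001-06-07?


Birth: 2001-06-07
Reference: 2016-07-27
Year difference: 2016 - 2001 = 15
Has birthday (06-07) occurred by 07-27? Yes
Age in full years: 15

15


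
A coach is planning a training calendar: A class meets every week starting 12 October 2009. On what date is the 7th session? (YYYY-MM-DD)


First occurrence: 2009-10-12 (occurrence 1)
Each occurrence is 7 days after the previous.
Occurrence 7 is 6 weeks after the first.
6 weeks = 42 days
2009-10-12 + 42 days = 2009-11-23

2009-11-23


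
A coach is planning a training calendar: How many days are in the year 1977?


Year: 1977
Check leap year rules:
Divisible by 4? No
1977 is not a leap year
Days: 365

365


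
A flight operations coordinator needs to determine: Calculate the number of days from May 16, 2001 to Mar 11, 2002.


Start date: 2001-05-16
End date: 2002-03-11
May 2001: +16 days
Jun 2001: +30 days
Jul 2001: +31 days
... (8 more months)
Total: 299 days

299


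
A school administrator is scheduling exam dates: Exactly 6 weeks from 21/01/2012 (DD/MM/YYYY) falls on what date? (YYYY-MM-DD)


Start: 2012-01-21
Weeks to add: 6
Convert to days: 6 x 7 = 42 days
Add 42 days to 2012-01-21
Result: 2012-03-03

2012-03-03


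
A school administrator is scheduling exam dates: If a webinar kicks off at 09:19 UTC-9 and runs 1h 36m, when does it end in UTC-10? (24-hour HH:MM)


Start: 09:19 in UTC-9
Step 1 - add duration:
  minutes: 19 + 36 = 55
  hours: 9 + 1 + 0 = 10
  end in UTC-9: 10:55
Step 2 - convert UTC-9 -> UTC-10:
  offset difference: -10 - (-9) = -1 hours
  10 + (-1) = 9 -> mod 24 = 9
Result: 09:55 in UTC-10

09:55


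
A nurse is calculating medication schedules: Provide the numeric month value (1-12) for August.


Calendar month order:
7. July
8. August <--
9. September
August is month number 8

8


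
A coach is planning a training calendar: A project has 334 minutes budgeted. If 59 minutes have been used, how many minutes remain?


Total budget: 334 minutes
Time used: 59 minutes
Remaining: 334 - 59 = 275 minutes
Percent used: 17.7%
Percent remaining: 82.3%

275


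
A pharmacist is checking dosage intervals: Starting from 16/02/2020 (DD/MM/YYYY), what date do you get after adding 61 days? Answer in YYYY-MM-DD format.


Start: 2020-02-16
Adding 61 days
Days remaining in February: 13
After February: 48 days still to add
March 2020: 31 days, 17 remaining
April 2020 has 30 days, need 17
Result: 2020-04-17

2020-04-17


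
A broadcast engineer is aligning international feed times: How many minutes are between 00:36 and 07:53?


Start time: 00:36 = 36 minutes from midnight
End time: 07:53 = 473 minutes from midnight
Difference: 473 - 36 = 437 minutes
That is 7 hours and 17 minutes

437


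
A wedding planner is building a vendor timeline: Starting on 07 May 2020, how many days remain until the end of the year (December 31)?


Start: May 07, 2020
End: December 31, 2020
Days left in May: 24
June: 30
July: 31
August: 31
September: 30
... plus remaining months
Sum of remaining months: 214
Total: 24 + 214 = 238

238


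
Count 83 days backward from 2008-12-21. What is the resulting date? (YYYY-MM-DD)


Start: 2008-12-21
Subtracting 83 days
Days already passed in December: 21
After going back through December: 62 more days to subtract
November 2008: 30 days, 32 remaining
October 2008: 31 days, 1 remaining
September 2008 has 30 days, need 1
Result: 2008-09-29

2008-09-29


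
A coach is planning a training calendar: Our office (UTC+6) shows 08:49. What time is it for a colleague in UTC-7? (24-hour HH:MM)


Local time: 08:49 at UTC+6 (offset 6h)
Target zone: UTC-7 (offset -7h)
Difference: -7 - (6) = -13 hours
Calculation: 8 + (-13) = -5
Wraparound: (-5) mod 24 = 19
Result: 19:49

19:49
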